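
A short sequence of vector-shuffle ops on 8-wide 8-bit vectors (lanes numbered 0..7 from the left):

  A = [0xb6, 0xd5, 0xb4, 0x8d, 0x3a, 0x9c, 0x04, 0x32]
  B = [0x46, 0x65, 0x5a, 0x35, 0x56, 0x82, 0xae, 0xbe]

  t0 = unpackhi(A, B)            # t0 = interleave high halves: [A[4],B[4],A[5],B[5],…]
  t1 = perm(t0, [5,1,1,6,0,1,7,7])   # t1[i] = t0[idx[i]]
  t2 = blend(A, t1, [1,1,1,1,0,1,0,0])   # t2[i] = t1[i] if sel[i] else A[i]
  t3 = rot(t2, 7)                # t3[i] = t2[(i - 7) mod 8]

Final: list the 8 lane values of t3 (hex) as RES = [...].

→ t0 |3a|56|9c|82|04|ae|32|be|
→ t1 |ae|56|56|32|3a|56|be|be|
→ t2 |ae|56|56|32|3a|56|04|32|
→ t3 |56|56|32|3a|56|04|32|ae|

RES = [ 0x56  0x56  0x32  0x3a  0x56  0x04  0x32  0xae ]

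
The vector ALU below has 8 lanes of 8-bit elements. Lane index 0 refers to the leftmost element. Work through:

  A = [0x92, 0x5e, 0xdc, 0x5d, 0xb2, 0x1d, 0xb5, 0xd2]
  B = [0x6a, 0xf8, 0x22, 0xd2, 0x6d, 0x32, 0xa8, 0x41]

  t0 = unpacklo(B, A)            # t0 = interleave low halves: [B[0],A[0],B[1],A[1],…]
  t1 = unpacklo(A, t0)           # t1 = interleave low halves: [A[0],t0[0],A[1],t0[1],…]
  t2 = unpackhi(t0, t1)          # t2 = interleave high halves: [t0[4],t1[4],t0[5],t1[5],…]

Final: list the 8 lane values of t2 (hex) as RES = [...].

RES = [ 0x22  0xdc  0xdc  0xf8  0xd2  0x5d  0x5d  0x5e ]

t0 = [0x6a, 0x92, 0xf8, 0x5e, 0x22, 0xdc, 0xd2, 0x5d]
t1 = [0x92, 0x6a, 0x5e, 0x92, 0xdc, 0xf8, 0x5d, 0x5e]
t2 = [0x22, 0xdc, 0xdc, 0xf8, 0xd2, 0x5d, 0x5d, 0x5e]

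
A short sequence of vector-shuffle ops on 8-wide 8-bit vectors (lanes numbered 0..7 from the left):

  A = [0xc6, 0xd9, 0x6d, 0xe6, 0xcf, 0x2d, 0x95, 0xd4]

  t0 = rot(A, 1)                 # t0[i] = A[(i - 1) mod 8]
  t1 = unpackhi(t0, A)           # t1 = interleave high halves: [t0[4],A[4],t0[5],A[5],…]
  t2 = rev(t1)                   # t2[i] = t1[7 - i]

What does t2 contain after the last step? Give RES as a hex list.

→ t0 |d4|c6|d9|6d|e6|cf|2d|95|
→ t1 |e6|cf|cf|2d|2d|95|95|d4|
→ t2 |d4|95|95|2d|2d|cf|cf|e6|

RES = [ 0xd4  0x95  0x95  0x2d  0x2d  0xcf  0xcf  0xe6 ]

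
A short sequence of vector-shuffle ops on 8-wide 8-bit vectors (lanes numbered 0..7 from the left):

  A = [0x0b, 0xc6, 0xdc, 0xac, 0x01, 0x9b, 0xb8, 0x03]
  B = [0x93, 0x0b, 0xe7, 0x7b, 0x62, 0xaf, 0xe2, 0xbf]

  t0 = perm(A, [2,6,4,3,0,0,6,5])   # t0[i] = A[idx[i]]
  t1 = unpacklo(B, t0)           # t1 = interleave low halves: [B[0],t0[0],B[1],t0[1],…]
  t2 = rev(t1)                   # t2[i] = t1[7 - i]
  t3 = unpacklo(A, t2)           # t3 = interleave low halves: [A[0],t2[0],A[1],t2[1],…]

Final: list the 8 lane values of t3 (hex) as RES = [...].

RES = [ 0x0b  0xac  0xc6  0x7b  0xdc  0x01  0xac  0xe7 ]

→ t0 |dc|b8|01|ac|0b|0b|b8|9b|
→ t1 |93|dc|0b|b8|e7|01|7b|ac|
→ t2 |ac|7b|01|e7|b8|0b|dc|93|
→ t3 |0b|ac|c6|7b|dc|01|ac|e7|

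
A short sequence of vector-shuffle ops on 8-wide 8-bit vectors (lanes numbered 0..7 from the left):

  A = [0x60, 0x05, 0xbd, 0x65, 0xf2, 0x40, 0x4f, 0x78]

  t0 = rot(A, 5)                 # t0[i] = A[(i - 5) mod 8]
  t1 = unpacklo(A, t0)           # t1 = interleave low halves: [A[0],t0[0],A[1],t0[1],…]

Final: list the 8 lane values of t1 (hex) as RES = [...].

RES = [0x60, 0x65, 0x05, 0xf2, 0xbd, 0x40, 0x65, 0x4f]

  t0: 65 f2 40 4f 78 60 05 bd
  t1: 60 65 05 f2 bd 40 65 4f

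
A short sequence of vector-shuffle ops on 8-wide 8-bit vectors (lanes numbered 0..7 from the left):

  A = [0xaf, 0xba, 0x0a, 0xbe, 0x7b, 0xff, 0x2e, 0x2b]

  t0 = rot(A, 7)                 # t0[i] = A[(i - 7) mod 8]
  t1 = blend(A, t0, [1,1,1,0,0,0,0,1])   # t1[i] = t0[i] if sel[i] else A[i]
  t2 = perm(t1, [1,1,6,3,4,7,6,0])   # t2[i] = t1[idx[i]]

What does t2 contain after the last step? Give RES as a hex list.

RES = [0x0a, 0x0a, 0x2e, 0xbe, 0x7b, 0xaf, 0x2e, 0xba]

→ t0 |ba|0a|be|7b|ff|2e|2b|af|
→ t1 |ba|0a|be|be|7b|ff|2e|af|
→ t2 |0a|0a|2e|be|7b|af|2e|ba|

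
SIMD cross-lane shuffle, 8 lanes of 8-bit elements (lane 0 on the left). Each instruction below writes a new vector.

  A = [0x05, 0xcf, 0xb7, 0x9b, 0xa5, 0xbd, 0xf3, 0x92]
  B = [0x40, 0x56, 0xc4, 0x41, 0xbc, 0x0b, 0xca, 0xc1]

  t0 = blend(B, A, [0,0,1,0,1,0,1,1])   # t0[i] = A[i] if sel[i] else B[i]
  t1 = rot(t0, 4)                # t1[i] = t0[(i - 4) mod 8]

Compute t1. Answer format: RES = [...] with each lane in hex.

  t0: 40 56 b7 41 a5 0b f3 92
  t1: a5 0b f3 92 40 56 b7 41

RES = [ 0xa5  0x0b  0xf3  0x92  0x40  0x56  0xb7  0x41 ]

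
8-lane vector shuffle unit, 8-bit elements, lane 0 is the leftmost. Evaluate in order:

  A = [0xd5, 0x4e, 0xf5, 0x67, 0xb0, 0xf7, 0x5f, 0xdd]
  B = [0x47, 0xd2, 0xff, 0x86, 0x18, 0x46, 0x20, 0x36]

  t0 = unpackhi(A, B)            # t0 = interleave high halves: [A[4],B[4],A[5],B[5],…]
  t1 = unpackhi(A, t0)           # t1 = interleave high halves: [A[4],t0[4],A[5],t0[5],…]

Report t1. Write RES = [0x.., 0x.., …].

RES = [0xb0, 0x5f, 0xf7, 0x20, 0x5f, 0xdd, 0xdd, 0x36]

t0 = [0xb0, 0x18, 0xf7, 0x46, 0x5f, 0x20, 0xdd, 0x36]
t1 = [0xb0, 0x5f, 0xf7, 0x20, 0x5f, 0xdd, 0xdd, 0x36]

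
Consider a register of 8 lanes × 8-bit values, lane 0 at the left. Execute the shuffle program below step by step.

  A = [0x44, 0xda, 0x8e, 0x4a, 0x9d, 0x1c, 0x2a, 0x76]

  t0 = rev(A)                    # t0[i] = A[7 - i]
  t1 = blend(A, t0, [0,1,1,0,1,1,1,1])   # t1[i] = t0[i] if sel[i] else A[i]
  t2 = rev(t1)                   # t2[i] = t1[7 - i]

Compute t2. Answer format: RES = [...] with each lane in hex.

RES = [ 0x44  0xda  0x8e  0x4a  0x4a  0x1c  0x2a  0x44 ]

  t0: 76 2a 1c 9d 4a 8e da 44
  t1: 44 2a 1c 4a 4a 8e da 44
  t2: 44 da 8e 4a 4a 1c 2a 44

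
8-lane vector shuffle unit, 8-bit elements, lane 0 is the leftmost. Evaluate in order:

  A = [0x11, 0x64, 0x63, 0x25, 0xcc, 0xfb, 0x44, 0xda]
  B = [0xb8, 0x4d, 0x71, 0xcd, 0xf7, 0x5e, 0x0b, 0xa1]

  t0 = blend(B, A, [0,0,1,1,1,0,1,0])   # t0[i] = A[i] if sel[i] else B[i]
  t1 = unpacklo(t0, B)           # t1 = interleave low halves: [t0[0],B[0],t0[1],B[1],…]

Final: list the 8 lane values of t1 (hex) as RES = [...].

  t0: b8 4d 63 25 cc 5e 44 a1
  t1: b8 b8 4d 4d 63 71 25 cd

RES = [0xb8, 0xb8, 0x4d, 0x4d, 0x63, 0x71, 0x25, 0xcd]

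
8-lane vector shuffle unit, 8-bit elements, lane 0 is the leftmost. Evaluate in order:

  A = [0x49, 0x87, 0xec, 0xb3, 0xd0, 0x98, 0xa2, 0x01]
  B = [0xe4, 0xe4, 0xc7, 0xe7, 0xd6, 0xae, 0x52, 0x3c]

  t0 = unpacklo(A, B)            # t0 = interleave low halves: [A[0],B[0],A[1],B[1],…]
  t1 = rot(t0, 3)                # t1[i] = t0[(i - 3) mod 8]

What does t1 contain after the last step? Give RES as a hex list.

RES = [ 0xc7  0xb3  0xe7  0x49  0xe4  0x87  0xe4  0xec ]

  t0: 49 e4 87 e4 ec c7 b3 e7
  t1: c7 b3 e7 49 e4 87 e4 ec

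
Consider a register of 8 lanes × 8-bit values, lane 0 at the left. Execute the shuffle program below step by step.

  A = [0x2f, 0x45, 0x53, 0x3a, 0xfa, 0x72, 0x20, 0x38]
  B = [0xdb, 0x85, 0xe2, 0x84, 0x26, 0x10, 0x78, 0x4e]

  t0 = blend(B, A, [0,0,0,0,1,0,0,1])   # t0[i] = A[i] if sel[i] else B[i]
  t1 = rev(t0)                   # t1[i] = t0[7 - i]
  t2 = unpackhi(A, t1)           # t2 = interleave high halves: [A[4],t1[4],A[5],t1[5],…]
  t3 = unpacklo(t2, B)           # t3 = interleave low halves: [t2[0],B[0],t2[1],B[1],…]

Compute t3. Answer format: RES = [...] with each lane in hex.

→ t0 |db|85|e2|84|fa|10|78|38|
→ t1 |38|78|10|fa|84|e2|85|db|
→ t2 |fa|84|72|e2|20|85|38|db|
→ t3 |fa|db|84|85|72|e2|e2|84|

RES = [0xfa, 0xdb, 0x84, 0x85, 0x72, 0xe2, 0xe2, 0x84]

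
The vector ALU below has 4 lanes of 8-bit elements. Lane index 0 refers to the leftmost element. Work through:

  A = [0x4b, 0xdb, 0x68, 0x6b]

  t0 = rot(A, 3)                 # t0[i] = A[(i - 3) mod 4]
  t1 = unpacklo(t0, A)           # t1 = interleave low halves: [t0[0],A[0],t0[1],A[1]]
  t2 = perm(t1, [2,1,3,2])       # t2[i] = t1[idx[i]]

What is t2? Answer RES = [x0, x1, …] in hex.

t0 = [0xdb, 0x68, 0x6b, 0x4b]
t1 = [0xdb, 0x4b, 0x68, 0xdb]
t2 = [0x68, 0x4b, 0xdb, 0x68]

RES = [ 0x68  0x4b  0xdb  0x68 ]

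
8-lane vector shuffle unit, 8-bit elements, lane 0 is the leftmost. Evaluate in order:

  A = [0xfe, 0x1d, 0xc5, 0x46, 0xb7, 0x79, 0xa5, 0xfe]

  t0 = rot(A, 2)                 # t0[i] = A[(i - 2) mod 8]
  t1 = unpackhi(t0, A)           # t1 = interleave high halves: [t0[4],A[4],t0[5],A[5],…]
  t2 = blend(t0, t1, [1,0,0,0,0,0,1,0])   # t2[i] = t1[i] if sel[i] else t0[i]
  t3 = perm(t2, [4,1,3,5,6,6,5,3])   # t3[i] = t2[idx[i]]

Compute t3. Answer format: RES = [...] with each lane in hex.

t0 = [0xa5, 0xfe, 0xfe, 0x1d, 0xc5, 0x46, 0xb7, 0x79]
t1 = [0xc5, 0xb7, 0x46, 0x79, 0xb7, 0xa5, 0x79, 0xfe]
t2 = [0xc5, 0xfe, 0xfe, 0x1d, 0xc5, 0x46, 0x79, 0x79]
t3 = [0xc5, 0xfe, 0x1d, 0x46, 0x79, 0x79, 0x46, 0x1d]

RES = [0xc5, 0xfe, 0x1d, 0x46, 0x79, 0x79, 0x46, 0x1d]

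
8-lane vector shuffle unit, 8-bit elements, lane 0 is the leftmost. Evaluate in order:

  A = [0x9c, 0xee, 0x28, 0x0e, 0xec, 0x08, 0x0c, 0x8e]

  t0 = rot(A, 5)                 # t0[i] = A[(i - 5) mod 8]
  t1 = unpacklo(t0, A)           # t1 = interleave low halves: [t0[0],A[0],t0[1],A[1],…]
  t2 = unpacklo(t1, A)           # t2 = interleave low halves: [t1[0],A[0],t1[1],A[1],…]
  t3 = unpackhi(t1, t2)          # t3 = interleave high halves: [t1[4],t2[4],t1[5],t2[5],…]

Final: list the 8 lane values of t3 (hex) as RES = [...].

RES = [0x08, 0xec, 0x28, 0x28, 0x0c, 0xee, 0x0e, 0x0e]

→ t0 |0e|ec|08|0c|8e|9c|ee|28|
→ t1 |0e|9c|ec|ee|08|28|0c|0e|
→ t2 |0e|9c|9c|ee|ec|28|ee|0e|
→ t3 |08|ec|28|28|0c|ee|0e|0e|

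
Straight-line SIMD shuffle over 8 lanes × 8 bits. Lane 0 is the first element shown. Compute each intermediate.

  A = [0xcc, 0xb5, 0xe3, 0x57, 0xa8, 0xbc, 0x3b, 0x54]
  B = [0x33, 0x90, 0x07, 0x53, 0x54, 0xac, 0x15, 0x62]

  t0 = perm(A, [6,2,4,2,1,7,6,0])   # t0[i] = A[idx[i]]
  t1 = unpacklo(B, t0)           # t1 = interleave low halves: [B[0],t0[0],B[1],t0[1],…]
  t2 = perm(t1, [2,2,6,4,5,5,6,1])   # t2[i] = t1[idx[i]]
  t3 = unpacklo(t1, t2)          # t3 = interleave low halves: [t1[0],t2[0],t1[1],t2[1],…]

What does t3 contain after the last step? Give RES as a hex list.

→ t0 |3b|e3|a8|e3|b5|54|3b|cc|
→ t1 |33|3b|90|e3|07|a8|53|e3|
→ t2 |90|90|53|07|a8|a8|53|3b|
→ t3 |33|90|3b|90|90|53|e3|07|

RES = [ 0x33  0x90  0x3b  0x90  0x90  0x53  0xe3  0x07 ]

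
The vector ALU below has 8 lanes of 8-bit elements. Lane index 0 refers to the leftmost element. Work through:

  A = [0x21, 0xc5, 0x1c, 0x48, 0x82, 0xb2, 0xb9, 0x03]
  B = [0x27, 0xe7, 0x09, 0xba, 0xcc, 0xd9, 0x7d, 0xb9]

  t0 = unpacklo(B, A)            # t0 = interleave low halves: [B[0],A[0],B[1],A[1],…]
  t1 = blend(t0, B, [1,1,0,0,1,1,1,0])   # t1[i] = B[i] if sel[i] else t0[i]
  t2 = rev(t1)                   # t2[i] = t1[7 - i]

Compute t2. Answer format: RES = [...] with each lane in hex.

t0 = [0x27, 0x21, 0xe7, 0xc5, 0x09, 0x1c, 0xba, 0x48]
t1 = [0x27, 0xe7, 0xe7, 0xc5, 0xcc, 0xd9, 0x7d, 0x48]
t2 = [0x48, 0x7d, 0xd9, 0xcc, 0xc5, 0xe7, 0xe7, 0x27]

RES = [ 0x48  0x7d  0xd9  0xcc  0xc5  0xe7  0xe7  0x27 ]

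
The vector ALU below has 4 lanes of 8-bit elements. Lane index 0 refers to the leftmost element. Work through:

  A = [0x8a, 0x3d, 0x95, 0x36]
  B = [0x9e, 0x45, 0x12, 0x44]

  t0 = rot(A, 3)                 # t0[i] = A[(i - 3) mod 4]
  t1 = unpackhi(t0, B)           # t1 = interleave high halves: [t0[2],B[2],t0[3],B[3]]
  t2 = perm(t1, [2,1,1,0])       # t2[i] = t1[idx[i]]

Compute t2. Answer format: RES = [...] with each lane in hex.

RES = [0x8a, 0x12, 0x12, 0x36]

  t0: 3d 95 36 8a
  t1: 36 12 8a 44
  t2: 8a 12 12 36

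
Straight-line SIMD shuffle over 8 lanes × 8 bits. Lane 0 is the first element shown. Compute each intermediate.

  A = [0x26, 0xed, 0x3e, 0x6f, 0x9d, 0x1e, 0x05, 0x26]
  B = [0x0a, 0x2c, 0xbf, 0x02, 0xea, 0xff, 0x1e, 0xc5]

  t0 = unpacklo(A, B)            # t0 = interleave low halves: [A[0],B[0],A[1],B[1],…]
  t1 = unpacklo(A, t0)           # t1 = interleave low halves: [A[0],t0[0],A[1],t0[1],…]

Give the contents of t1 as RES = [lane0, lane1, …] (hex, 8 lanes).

→ t0 |26|0a|ed|2c|3e|bf|6f|02|
→ t1 |26|26|ed|0a|3e|ed|6f|2c|

RES = [ 0x26  0x26  0xed  0x0a  0x3e  0xed  0x6f  0x2c ]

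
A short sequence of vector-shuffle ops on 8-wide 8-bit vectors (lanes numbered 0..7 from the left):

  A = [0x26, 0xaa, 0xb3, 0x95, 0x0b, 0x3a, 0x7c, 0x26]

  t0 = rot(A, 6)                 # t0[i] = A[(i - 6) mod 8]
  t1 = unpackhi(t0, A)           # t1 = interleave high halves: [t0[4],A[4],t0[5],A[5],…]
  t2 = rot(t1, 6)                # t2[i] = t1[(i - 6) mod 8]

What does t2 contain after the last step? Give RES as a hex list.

RES = [0x26, 0x3a, 0x26, 0x7c, 0xaa, 0x26, 0x7c, 0x0b]

→ t0 |b3|95|0b|3a|7c|26|26|aa|
→ t1 |7c|0b|26|3a|26|7c|aa|26|
→ t2 |26|3a|26|7c|aa|26|7c|0b|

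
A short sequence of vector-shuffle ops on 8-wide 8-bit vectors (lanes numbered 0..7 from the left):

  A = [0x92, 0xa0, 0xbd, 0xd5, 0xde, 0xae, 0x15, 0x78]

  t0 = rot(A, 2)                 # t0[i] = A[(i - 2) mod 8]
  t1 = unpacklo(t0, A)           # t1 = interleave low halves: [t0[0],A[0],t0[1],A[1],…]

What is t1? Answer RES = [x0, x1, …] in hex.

RES = [0x15, 0x92, 0x78, 0xa0, 0x92, 0xbd, 0xa0, 0xd5]

t0 = [0x15, 0x78, 0x92, 0xa0, 0xbd, 0xd5, 0xde, 0xae]
t1 = [0x15, 0x92, 0x78, 0xa0, 0x92, 0xbd, 0xa0, 0xd5]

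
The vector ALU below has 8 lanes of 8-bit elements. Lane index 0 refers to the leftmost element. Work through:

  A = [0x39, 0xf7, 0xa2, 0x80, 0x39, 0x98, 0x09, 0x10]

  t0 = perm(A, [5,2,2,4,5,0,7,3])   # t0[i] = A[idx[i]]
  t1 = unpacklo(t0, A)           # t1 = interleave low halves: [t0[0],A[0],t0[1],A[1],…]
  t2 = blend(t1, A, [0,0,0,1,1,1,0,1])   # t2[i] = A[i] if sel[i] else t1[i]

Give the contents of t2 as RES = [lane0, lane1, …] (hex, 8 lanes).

→ t0 |98|a2|a2|39|98|39|10|80|
→ t1 |98|39|a2|f7|a2|a2|39|80|
→ t2 |98|39|a2|80|39|98|39|10|

RES = [0x98, 0x39, 0xa2, 0x80, 0x39, 0x98, 0x39, 0x10]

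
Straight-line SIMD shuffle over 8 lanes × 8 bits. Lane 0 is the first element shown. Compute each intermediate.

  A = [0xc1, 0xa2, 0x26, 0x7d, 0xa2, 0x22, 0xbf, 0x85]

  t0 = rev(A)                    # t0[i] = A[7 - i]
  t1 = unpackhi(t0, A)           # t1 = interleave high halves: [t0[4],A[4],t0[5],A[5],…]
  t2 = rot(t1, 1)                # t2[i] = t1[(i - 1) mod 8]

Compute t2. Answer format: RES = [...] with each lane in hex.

t0 = [0x85, 0xbf, 0x22, 0xa2, 0x7d, 0x26, 0xa2, 0xc1]
t1 = [0x7d, 0xa2, 0x26, 0x22, 0xa2, 0xbf, 0xc1, 0x85]
t2 = [0x85, 0x7d, 0xa2, 0x26, 0x22, 0xa2, 0xbf, 0xc1]

RES = [0x85, 0x7d, 0xa2, 0x26, 0x22, 0xa2, 0xbf, 0xc1]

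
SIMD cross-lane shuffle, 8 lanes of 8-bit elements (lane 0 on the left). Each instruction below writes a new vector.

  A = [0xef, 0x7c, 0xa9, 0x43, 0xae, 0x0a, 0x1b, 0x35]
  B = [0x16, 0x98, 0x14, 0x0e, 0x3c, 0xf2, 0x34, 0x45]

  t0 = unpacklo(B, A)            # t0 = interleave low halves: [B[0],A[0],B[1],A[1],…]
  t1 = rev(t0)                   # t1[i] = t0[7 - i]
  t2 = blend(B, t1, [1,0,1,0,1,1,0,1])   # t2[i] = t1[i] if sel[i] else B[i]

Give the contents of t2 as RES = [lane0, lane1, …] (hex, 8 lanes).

RES = [0x43, 0x98, 0xa9, 0x0e, 0x7c, 0x98, 0x34, 0x16]

→ t0 |16|ef|98|7c|14|a9|0e|43|
→ t1 |43|0e|a9|14|7c|98|ef|16|
→ t2 |43|98|a9|0e|7c|98|34|16|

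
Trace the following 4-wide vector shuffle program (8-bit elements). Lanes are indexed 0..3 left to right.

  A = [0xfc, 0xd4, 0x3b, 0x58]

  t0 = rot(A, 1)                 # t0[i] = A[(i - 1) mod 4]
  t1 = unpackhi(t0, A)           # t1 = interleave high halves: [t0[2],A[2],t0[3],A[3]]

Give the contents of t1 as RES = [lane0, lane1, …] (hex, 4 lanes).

  t0: 58 fc d4 3b
  t1: d4 3b 3b 58

RES = [ 0xd4  0x3b  0x3b  0x58 ]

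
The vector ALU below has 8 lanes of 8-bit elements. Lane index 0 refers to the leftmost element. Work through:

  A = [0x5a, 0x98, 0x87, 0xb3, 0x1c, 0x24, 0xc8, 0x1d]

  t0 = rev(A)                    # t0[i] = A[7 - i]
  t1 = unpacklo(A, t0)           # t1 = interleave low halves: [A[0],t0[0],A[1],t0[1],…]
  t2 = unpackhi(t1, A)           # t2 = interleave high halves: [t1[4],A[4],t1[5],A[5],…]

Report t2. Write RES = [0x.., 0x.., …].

  t0: 1d c8 24 1c b3 87 98 5a
  t1: 5a 1d 98 c8 87 24 b3 1c
  t2: 87 1c 24 24 b3 c8 1c 1d

RES = [ 0x87  0x1c  0x24  0x24  0xb3  0xc8  0x1c  0x1d ]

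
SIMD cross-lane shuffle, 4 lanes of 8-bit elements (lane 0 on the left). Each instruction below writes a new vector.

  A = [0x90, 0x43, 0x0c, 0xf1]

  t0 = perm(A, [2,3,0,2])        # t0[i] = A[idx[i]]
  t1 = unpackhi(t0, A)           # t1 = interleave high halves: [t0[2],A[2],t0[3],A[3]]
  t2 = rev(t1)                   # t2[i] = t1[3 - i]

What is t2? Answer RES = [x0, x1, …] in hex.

RES = [ 0xf1  0x0c  0x0c  0x90 ]

t0 = [0x0c, 0xf1, 0x90, 0x0c]
t1 = [0x90, 0x0c, 0x0c, 0xf1]
t2 = [0xf1, 0x0c, 0x0c, 0x90]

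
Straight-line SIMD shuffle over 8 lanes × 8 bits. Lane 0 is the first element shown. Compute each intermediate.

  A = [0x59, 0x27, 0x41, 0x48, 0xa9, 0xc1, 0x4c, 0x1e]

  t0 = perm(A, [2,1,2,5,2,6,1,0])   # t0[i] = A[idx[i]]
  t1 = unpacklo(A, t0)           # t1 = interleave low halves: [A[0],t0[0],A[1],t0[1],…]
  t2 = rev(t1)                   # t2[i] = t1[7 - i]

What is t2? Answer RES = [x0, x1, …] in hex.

RES = [0xc1, 0x48, 0x41, 0x41, 0x27, 0x27, 0x41, 0x59]

→ t0 |41|27|41|c1|41|4c|27|59|
→ t1 |59|41|27|27|41|41|48|c1|
→ t2 |c1|48|41|41|27|27|41|59|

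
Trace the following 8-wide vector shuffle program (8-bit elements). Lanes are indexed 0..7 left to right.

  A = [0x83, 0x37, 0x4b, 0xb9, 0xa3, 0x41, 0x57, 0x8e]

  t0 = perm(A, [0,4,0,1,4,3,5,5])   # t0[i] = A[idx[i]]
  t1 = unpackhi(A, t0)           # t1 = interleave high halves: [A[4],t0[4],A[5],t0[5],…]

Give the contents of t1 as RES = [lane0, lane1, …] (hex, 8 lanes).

  t0: 83 a3 83 37 a3 b9 41 41
  t1: a3 a3 41 b9 57 41 8e 41

RES = [ 0xa3  0xa3  0x41  0xb9  0x57  0x41  0x8e  0x41 ]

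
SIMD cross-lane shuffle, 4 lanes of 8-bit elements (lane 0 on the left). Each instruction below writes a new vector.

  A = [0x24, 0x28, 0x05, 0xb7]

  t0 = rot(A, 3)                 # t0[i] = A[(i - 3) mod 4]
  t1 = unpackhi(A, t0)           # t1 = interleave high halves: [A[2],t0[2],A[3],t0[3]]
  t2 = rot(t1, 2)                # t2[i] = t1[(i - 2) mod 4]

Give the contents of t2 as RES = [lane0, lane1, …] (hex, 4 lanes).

RES = [0xb7, 0x24, 0x05, 0xb7]

t0 = [0x28, 0x05, 0xb7, 0x24]
t1 = [0x05, 0xb7, 0xb7, 0x24]
t2 = [0xb7, 0x24, 0x05, 0xb7]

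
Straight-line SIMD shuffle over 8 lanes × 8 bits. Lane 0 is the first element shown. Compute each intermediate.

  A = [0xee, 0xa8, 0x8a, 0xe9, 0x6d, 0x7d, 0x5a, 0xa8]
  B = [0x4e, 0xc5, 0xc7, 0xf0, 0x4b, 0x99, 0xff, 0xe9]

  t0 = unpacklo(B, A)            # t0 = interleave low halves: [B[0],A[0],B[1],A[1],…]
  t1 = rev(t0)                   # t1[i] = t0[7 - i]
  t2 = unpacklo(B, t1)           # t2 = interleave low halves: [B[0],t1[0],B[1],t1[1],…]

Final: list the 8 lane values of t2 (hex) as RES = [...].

RES = [0x4e, 0xe9, 0xc5, 0xf0, 0xc7, 0x8a, 0xf0, 0xc7]

t0 = [0x4e, 0xee, 0xc5, 0xa8, 0xc7, 0x8a, 0xf0, 0xe9]
t1 = [0xe9, 0xf0, 0x8a, 0xc7, 0xa8, 0xc5, 0xee, 0x4e]
t2 = [0x4e, 0xe9, 0xc5, 0xf0, 0xc7, 0x8a, 0xf0, 0xc7]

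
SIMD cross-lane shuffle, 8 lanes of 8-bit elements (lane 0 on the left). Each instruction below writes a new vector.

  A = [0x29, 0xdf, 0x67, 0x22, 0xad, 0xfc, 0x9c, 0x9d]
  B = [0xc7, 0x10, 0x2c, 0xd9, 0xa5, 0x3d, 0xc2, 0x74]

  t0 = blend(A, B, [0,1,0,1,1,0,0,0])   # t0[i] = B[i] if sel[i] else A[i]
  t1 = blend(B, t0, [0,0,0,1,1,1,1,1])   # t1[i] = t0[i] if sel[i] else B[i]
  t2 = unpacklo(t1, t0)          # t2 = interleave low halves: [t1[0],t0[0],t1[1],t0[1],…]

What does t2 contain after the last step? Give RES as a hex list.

RES = [ 0xc7  0x29  0x10  0x10  0x2c  0x67  0xd9  0xd9 ]

→ t0 |29|10|67|d9|a5|fc|9c|9d|
→ t1 |c7|10|2c|d9|a5|fc|9c|9d|
→ t2 |c7|29|10|10|2c|67|d9|d9|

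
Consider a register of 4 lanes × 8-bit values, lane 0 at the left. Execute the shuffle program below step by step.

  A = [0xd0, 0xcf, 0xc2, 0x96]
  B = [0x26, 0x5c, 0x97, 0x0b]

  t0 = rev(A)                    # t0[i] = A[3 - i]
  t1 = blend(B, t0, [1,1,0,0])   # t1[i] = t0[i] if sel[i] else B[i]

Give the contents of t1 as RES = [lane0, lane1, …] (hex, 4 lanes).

→ t0 |96|c2|cf|d0|
→ t1 |96|c2|97|0b|

RES = [0x96, 0xc2, 0x97, 0x0b]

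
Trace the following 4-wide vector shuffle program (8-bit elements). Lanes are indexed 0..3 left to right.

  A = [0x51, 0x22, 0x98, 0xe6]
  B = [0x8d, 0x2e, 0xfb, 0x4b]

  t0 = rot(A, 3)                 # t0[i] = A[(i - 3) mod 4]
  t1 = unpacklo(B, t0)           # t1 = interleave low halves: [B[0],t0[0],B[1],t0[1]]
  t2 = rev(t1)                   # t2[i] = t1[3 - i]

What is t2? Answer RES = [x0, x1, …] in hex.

→ t0 |22|98|e6|51|
→ t1 |8d|22|2e|98|
→ t2 |98|2e|22|8d|

RES = [ 0x98  0x2e  0x22  0x8d ]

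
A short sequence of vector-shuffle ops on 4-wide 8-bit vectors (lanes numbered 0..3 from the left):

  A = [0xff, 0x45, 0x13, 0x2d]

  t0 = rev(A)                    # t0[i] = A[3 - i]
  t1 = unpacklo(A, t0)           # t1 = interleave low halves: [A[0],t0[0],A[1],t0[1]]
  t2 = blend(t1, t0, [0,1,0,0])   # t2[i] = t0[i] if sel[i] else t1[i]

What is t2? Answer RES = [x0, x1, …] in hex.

RES = [ 0xff  0x13  0x45  0x13 ]

→ t0 |2d|13|45|ff|
→ t1 |ff|2d|45|13|
→ t2 |ff|13|45|13|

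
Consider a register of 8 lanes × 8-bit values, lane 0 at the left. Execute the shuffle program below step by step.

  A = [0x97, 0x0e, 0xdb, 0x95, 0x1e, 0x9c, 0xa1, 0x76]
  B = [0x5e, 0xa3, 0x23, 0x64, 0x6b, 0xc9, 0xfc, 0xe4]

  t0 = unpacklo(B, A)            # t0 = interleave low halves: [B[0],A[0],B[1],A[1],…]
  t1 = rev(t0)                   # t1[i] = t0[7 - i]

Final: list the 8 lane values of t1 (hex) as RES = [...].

t0 = [0x5e, 0x97, 0xa3, 0x0e, 0x23, 0xdb, 0x64, 0x95]
t1 = [0x95, 0x64, 0xdb, 0x23, 0x0e, 0xa3, 0x97, 0x5e]

RES = [ 0x95  0x64  0xdb  0x23  0x0e  0xa3  0x97  0x5e ]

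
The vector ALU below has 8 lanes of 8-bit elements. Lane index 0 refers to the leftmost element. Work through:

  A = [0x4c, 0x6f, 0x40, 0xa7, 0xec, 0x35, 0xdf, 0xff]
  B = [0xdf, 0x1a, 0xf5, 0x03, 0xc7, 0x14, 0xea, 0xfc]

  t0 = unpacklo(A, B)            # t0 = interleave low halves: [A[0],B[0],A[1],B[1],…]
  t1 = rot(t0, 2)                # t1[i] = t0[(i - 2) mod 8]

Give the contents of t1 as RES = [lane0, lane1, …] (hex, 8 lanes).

RES = [ 0xa7  0x03  0x4c  0xdf  0x6f  0x1a  0x40  0xf5 ]

  t0: 4c df 6f 1a 40 f5 a7 03
  t1: a7 03 4c df 6f 1a 40 f5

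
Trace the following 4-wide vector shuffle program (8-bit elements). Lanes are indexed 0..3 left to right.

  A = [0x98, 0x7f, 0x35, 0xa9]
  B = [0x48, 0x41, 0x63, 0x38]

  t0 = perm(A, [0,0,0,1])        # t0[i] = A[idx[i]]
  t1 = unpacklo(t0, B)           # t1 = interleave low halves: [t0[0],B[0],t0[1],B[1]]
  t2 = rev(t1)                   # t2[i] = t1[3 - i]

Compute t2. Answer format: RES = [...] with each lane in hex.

t0 = [0x98, 0x98, 0x98, 0x7f]
t1 = [0x98, 0x48, 0x98, 0x41]
t2 = [0x41, 0x98, 0x48, 0x98]

RES = [ 0x41  0x98  0x48  0x98 ]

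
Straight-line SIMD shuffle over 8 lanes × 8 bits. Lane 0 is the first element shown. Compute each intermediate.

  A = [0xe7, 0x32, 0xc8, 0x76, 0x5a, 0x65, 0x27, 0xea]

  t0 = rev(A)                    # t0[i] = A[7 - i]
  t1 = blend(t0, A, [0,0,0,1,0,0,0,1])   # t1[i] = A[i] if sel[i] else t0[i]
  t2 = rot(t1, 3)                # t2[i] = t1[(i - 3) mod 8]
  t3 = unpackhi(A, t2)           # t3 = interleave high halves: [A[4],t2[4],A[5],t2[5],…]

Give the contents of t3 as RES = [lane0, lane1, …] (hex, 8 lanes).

RES = [0x5a, 0x27, 0x65, 0x65, 0x27, 0x76, 0xea, 0x76]

t0 = [0xea, 0x27, 0x65, 0x5a, 0x76, 0xc8, 0x32, 0xe7]
t1 = [0xea, 0x27, 0x65, 0x76, 0x76, 0xc8, 0x32, 0xea]
t2 = [0xc8, 0x32, 0xea, 0xea, 0x27, 0x65, 0x76, 0x76]
t3 = [0x5a, 0x27, 0x65, 0x65, 0x27, 0x76, 0xea, 0x76]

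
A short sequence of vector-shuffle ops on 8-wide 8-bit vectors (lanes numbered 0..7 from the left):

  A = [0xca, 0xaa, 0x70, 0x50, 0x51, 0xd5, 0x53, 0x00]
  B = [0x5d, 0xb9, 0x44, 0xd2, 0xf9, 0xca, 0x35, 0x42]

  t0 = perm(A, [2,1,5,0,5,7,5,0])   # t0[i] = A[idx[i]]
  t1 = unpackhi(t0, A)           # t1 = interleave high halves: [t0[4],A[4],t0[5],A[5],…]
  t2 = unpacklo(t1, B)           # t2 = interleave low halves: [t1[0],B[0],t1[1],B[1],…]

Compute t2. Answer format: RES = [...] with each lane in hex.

t0 = [0x70, 0xaa, 0xd5, 0xca, 0xd5, 0x00, 0xd5, 0xca]
t1 = [0xd5, 0x51, 0x00, 0xd5, 0xd5, 0x53, 0xca, 0x00]
t2 = [0xd5, 0x5d, 0x51, 0xb9, 0x00, 0x44, 0xd5, 0xd2]

RES = [0xd5, 0x5d, 0x51, 0xb9, 0x00, 0x44, 0xd5, 0xd2]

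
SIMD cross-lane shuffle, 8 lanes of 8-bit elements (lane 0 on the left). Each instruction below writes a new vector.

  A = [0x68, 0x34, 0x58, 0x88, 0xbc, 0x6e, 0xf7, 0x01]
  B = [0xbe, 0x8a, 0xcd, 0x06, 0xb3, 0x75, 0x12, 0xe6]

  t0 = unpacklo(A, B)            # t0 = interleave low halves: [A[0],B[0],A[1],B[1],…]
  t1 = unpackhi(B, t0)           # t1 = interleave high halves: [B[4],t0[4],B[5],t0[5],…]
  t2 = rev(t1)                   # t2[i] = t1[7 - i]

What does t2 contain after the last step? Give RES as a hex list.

RES = [ 0x06  0xe6  0x88  0x12  0xcd  0x75  0x58  0xb3 ]

t0 = [0x68, 0xbe, 0x34, 0x8a, 0x58, 0xcd, 0x88, 0x06]
t1 = [0xb3, 0x58, 0x75, 0xcd, 0x12, 0x88, 0xe6, 0x06]
t2 = [0x06, 0xe6, 0x88, 0x12, 0xcd, 0x75, 0x58, 0xb3]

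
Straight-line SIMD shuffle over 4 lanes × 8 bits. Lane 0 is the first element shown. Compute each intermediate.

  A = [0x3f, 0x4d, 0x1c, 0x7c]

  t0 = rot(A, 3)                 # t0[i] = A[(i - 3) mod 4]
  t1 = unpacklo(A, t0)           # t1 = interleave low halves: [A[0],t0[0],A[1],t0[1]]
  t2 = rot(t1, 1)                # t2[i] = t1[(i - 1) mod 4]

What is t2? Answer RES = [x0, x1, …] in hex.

RES = [0x1c, 0x3f, 0x4d, 0x4d]

  t0: 4d 1c 7c 3f
  t1: 3f 4d 4d 1c
  t2: 1c 3f 4d 4d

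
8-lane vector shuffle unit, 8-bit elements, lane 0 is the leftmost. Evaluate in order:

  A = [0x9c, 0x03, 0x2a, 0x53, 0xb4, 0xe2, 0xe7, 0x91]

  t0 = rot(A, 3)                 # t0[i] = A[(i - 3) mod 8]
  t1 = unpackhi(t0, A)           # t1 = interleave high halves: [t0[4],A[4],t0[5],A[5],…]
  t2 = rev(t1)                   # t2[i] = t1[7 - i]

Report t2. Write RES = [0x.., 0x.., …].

RES = [0x91, 0xb4, 0xe7, 0x53, 0xe2, 0x2a, 0xb4, 0x03]

→ t0 |e2|e7|91|9c|03|2a|53|b4|
→ t1 |03|b4|2a|e2|53|e7|b4|91|
→ t2 |91|b4|e7|53|e2|2a|b4|03|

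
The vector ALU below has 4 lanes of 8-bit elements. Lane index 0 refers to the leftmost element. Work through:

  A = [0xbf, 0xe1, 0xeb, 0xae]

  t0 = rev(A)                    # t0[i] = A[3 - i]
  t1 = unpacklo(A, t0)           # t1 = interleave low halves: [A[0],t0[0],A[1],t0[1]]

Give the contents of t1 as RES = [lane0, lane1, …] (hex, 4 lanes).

RES = [ 0xbf  0xae  0xe1  0xeb ]

→ t0 |ae|eb|e1|bf|
→ t1 |bf|ae|e1|eb|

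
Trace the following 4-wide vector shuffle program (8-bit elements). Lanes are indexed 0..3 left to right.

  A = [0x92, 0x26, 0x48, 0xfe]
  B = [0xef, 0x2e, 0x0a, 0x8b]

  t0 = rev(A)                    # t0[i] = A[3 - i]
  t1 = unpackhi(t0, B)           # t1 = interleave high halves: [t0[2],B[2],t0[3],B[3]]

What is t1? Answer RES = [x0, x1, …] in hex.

→ t0 |fe|48|26|92|
→ t1 |26|0a|92|8b|

RES = [ 0x26  0x0a  0x92  0x8b ]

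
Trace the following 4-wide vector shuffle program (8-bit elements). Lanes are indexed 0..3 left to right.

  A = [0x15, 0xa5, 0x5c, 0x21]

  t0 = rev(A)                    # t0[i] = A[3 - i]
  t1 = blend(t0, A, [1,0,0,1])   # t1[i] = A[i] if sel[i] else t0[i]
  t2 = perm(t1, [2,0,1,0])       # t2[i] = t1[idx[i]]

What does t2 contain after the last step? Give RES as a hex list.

t0 = [0x21, 0x5c, 0xa5, 0x15]
t1 = [0x15, 0x5c, 0xa5, 0x21]
t2 = [0xa5, 0x15, 0x5c, 0x15]

RES = [ 0xa5  0x15  0x5c  0x15 ]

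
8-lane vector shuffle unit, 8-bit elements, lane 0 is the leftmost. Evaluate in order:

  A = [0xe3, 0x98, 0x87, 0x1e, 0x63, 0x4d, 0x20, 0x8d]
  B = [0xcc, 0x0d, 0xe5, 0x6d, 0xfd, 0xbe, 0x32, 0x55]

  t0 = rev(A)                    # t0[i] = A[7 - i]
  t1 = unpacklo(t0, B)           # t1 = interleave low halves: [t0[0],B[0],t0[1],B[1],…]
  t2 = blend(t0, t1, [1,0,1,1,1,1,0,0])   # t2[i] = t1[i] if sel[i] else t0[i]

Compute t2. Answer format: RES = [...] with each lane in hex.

RES = [0x8d, 0x20, 0x20, 0x0d, 0x4d, 0xe5, 0x98, 0xe3]

→ t0 |8d|20|4d|63|1e|87|98|e3|
→ t1 |8d|cc|20|0d|4d|e5|63|6d|
→ t2 |8d|20|20|0d|4d|e5|98|e3|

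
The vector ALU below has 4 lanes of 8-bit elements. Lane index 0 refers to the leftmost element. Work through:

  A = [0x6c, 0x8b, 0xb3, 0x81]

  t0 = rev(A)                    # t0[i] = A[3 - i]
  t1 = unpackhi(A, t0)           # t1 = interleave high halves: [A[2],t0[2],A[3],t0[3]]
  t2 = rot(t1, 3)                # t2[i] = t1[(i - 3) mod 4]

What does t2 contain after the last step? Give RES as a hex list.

RES = [0x8b, 0x81, 0x6c, 0xb3]

t0 = [0x81, 0xb3, 0x8b, 0x6c]
t1 = [0xb3, 0x8b, 0x81, 0x6c]
t2 = [0x8b, 0x81, 0x6c, 0xb3]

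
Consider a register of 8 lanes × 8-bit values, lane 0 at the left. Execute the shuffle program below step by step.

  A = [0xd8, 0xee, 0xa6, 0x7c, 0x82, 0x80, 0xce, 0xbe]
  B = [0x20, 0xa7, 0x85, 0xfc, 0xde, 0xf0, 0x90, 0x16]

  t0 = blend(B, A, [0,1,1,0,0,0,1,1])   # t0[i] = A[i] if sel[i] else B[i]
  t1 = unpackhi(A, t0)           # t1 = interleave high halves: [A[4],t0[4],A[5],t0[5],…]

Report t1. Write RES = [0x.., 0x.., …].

  t0: 20 ee a6 fc de f0 ce be
  t1: 82 de 80 f0 ce ce be be

RES = [ 0x82  0xde  0x80  0xf0  0xce  0xce  0xbe  0xbe ]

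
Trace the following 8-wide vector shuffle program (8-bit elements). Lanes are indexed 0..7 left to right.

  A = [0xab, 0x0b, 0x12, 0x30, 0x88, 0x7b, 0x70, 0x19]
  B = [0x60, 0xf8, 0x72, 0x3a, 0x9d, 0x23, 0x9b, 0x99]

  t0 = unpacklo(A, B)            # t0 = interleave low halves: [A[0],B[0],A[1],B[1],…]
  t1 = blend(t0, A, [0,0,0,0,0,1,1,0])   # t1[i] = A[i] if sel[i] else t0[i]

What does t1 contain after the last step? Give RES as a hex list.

RES = [ 0xab  0x60  0x0b  0xf8  0x12  0x7b  0x70  0x3a ]

→ t0 |ab|60|0b|f8|12|72|30|3a|
→ t1 |ab|60|0b|f8|12|7b|70|3a|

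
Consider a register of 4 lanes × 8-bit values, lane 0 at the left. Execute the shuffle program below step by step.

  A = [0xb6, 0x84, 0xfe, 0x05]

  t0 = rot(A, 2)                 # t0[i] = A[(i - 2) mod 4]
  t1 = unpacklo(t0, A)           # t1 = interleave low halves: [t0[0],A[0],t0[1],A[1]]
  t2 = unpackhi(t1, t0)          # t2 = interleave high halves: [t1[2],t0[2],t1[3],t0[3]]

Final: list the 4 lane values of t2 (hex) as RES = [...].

RES = [0x05, 0xb6, 0x84, 0x84]

  t0: fe 05 b6 84
  t1: fe b6 05 84
  t2: 05 b6 84 84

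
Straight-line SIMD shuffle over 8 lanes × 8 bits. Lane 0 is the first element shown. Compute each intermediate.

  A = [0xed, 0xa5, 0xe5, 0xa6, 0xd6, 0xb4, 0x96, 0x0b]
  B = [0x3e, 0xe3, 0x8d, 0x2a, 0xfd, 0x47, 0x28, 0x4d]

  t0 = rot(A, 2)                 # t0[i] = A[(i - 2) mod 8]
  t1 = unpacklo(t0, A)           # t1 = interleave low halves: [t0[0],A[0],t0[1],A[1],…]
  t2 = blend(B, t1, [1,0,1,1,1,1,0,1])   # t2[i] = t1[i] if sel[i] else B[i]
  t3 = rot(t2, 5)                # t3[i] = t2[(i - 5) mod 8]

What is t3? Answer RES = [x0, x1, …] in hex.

→ t0 |96|0b|ed|a5|e5|a6|d6|b4|
→ t1 |96|ed|0b|a5|ed|e5|a5|a6|
→ t2 |96|e3|0b|a5|ed|e5|28|a6|
→ t3 |a5|ed|e5|28|a6|96|e3|0b|

RES = [0xa5, 0xed, 0xe5, 0x28, 0xa6, 0x96, 0xe3, 0x0b]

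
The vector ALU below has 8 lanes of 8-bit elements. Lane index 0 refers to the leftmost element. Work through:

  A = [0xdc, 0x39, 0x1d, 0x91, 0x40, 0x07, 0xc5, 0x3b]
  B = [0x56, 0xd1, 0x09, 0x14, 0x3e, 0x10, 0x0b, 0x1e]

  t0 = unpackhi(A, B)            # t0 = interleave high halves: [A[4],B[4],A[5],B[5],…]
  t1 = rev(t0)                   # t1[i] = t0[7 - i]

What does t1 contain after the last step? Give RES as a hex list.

RES = [0x1e, 0x3b, 0x0b, 0xc5, 0x10, 0x07, 0x3e, 0x40]

t0 = [0x40, 0x3e, 0x07, 0x10, 0xc5, 0x0b, 0x3b, 0x1e]
t1 = [0x1e, 0x3b, 0x0b, 0xc5, 0x10, 0x07, 0x3e, 0x40]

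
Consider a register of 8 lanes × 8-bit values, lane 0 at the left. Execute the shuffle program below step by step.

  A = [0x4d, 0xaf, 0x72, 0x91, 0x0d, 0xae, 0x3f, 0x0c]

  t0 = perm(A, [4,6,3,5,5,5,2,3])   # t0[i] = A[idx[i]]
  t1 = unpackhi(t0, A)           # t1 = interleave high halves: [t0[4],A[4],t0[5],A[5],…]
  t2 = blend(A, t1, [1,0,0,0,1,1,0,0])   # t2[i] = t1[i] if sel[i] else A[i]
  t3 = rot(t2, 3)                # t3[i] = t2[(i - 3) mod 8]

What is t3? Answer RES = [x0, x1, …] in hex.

t0 = [0x0d, 0x3f, 0x91, 0xae, 0xae, 0xae, 0x72, 0x91]
t1 = [0xae, 0x0d, 0xae, 0xae, 0x72, 0x3f, 0x91, 0x0c]
t2 = [0xae, 0xaf, 0x72, 0x91, 0x72, 0x3f, 0x3f, 0x0c]
t3 = [0x3f, 0x3f, 0x0c, 0xae, 0xaf, 0x72, 0x91, 0x72]

RES = [ 0x3f  0x3f  0x0c  0xae  0xaf  0x72  0x91  0x72 ]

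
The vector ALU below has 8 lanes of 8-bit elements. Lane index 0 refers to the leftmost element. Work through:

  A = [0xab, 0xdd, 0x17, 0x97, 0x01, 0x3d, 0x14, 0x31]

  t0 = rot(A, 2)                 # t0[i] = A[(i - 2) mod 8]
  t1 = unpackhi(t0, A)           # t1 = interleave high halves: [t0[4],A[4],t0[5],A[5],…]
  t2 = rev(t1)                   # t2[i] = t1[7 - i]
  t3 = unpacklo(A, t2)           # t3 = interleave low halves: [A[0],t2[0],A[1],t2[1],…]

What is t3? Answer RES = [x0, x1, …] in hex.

t0 = [0x14, 0x31, 0xab, 0xdd, 0x17, 0x97, 0x01, 0x3d]
t1 = [0x17, 0x01, 0x97, 0x3d, 0x01, 0x14, 0x3d, 0x31]
t2 = [0x31, 0x3d, 0x14, 0x01, 0x3d, 0x97, 0x01, 0x17]
t3 = [0xab, 0x31, 0xdd, 0x3d, 0x17, 0x14, 0x97, 0x01]

RES = [ 0xab  0x31  0xdd  0x3d  0x17  0x14  0x97  0x01 ]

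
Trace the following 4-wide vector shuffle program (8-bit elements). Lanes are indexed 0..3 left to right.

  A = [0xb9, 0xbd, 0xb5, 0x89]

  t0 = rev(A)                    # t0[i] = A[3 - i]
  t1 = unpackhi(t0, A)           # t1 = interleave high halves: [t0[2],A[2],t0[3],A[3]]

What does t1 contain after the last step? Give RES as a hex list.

t0 = [0x89, 0xb5, 0xbd, 0xb9]
t1 = [0xbd, 0xb5, 0xb9, 0x89]

RES = [0xbd, 0xb5, 0xb9, 0x89]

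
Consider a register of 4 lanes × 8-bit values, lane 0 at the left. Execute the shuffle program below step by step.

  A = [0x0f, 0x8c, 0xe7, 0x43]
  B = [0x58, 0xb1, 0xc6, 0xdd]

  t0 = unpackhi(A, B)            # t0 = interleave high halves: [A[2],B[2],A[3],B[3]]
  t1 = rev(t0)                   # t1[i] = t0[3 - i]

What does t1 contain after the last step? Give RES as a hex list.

t0 = [0xe7, 0xc6, 0x43, 0xdd]
t1 = [0xdd, 0x43, 0xc6, 0xe7]

RES = [ 0xdd  0x43  0xc6  0xe7 ]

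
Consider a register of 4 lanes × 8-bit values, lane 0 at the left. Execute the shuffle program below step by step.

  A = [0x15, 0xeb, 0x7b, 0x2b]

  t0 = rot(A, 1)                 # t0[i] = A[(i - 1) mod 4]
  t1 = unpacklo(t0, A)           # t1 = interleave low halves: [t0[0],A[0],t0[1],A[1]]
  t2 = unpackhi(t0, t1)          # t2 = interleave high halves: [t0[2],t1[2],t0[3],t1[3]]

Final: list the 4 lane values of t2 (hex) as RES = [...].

RES = [0xeb, 0x15, 0x7b, 0xeb]

  t0: 2b 15 eb 7b
  t1: 2b 15 15 eb
  t2: eb 15 7b eb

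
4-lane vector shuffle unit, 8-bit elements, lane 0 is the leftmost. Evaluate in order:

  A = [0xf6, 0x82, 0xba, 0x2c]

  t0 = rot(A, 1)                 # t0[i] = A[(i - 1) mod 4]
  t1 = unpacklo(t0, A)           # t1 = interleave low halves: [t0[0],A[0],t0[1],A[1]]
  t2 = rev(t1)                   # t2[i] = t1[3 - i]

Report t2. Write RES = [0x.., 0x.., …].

→ t0 |2c|f6|82|ba|
→ t1 |2c|f6|f6|82|
→ t2 |82|f6|f6|2c|

RES = [ 0x82  0xf6  0xf6  0x2c ]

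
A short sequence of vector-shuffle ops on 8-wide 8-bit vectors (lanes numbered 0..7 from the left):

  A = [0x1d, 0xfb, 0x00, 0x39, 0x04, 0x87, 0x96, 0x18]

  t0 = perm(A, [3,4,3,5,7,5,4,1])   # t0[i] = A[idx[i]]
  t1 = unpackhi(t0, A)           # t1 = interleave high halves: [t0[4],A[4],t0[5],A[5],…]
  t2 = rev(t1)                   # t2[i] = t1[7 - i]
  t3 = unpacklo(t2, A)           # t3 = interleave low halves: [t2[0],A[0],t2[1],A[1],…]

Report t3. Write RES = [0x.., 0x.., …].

→ t0 |39|04|39|87|18|87|04|fb|
→ t1 |18|04|87|87|04|96|fb|18|
→ t2 |18|fb|96|04|87|87|04|18|
→ t3 |18|1d|fb|fb|96|00|04|39|

RES = [0x18, 0x1d, 0xfb, 0xfb, 0x96, 0x00, 0x04, 0x39]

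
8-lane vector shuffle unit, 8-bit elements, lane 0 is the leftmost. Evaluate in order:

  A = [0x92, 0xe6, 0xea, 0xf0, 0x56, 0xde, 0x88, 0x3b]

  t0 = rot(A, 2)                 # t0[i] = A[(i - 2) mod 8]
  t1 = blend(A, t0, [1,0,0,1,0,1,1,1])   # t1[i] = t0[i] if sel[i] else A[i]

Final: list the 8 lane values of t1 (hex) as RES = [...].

t0 = [0x88, 0x3b, 0x92, 0xe6, 0xea, 0xf0, 0x56, 0xde]
t1 = [0x88, 0xe6, 0xea, 0xe6, 0x56, 0xf0, 0x56, 0xde]

RES = [0x88, 0xe6, 0xea, 0xe6, 0x56, 0xf0, 0x56, 0xde]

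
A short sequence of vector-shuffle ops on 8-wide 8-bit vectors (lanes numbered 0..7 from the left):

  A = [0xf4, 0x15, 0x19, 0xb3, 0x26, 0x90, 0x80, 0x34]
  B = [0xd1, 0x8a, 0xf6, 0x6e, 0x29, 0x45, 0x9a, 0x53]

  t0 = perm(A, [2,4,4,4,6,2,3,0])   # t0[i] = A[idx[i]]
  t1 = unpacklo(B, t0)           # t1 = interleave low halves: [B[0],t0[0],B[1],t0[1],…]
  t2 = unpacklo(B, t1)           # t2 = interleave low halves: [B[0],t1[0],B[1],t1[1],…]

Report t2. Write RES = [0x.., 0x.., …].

RES = [0xd1, 0xd1, 0x8a, 0x19, 0xf6, 0x8a, 0x6e, 0x26]

→ t0 |19|26|26|26|80|19|b3|f4|
→ t1 |d1|19|8a|26|f6|26|6e|26|
→ t2 |d1|d1|8a|19|f6|8a|6e|26|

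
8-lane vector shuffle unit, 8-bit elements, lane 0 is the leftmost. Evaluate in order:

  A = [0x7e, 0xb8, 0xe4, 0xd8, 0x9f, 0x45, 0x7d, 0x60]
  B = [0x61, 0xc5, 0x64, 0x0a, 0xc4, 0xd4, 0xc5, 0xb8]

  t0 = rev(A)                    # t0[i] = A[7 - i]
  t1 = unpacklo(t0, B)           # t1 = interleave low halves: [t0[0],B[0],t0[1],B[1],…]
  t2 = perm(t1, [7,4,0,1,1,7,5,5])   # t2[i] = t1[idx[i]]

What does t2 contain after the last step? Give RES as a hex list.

→ t0 |60|7d|45|9f|d8|e4|b8|7e|
→ t1 |60|61|7d|c5|45|64|9f|0a|
→ t2 |0a|45|60|61|61|0a|64|64|

RES = [ 0x0a  0x45  0x60  0x61  0x61  0x0a  0x64  0x64 ]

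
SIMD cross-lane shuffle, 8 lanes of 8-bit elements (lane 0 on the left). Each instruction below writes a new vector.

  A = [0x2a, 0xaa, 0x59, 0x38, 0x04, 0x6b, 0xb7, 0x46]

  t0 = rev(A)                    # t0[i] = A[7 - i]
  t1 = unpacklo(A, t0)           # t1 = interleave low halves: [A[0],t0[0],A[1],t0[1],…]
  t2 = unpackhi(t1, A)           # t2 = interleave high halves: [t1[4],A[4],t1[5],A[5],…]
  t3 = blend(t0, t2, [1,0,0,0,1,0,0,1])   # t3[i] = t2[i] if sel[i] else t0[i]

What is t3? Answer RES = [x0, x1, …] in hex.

→ t0 |46|b7|6b|04|38|59|aa|2a|
→ t1 |2a|46|aa|b7|59|6b|38|04|
→ t2 |59|04|6b|6b|38|b7|04|46|
→ t3 |59|b7|6b|04|38|59|aa|46|

RES = [ 0x59  0xb7  0x6b  0x04  0x38  0x59  0xaa  0x46 ]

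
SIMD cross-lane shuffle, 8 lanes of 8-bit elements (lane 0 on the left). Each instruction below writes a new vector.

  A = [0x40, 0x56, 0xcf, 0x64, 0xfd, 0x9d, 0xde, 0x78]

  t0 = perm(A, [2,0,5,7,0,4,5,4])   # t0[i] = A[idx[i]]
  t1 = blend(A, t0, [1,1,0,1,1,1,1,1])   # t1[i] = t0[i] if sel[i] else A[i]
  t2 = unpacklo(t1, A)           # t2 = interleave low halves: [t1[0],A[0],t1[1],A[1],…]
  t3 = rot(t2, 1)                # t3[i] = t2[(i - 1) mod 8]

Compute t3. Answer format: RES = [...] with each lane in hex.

RES = [0x64, 0xcf, 0x40, 0x40, 0x56, 0xcf, 0xcf, 0x78]

t0 = [0xcf, 0x40, 0x9d, 0x78, 0x40, 0xfd, 0x9d, 0xfd]
t1 = [0xcf, 0x40, 0xcf, 0x78, 0x40, 0xfd, 0x9d, 0xfd]
t2 = [0xcf, 0x40, 0x40, 0x56, 0xcf, 0xcf, 0x78, 0x64]
t3 = [0x64, 0xcf, 0x40, 0x40, 0x56, 0xcf, 0xcf, 0x78]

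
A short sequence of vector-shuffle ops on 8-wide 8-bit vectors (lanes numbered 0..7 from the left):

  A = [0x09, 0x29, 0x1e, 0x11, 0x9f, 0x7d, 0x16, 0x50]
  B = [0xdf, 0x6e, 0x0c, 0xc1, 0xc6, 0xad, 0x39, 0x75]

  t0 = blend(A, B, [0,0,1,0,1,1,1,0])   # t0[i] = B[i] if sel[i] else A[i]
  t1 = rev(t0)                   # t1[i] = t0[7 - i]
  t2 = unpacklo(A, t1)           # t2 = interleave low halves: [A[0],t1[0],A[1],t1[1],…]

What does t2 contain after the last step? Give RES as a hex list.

RES = [0x09, 0x50, 0x29, 0x39, 0x1e, 0xad, 0x11, 0xc6]

t0 = [0x09, 0x29, 0x0c, 0x11, 0xc6, 0xad, 0x39, 0x50]
t1 = [0x50, 0x39, 0xad, 0xc6, 0x11, 0x0c, 0x29, 0x09]
t2 = [0x09, 0x50, 0x29, 0x39, 0x1e, 0xad, 0x11, 0xc6]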